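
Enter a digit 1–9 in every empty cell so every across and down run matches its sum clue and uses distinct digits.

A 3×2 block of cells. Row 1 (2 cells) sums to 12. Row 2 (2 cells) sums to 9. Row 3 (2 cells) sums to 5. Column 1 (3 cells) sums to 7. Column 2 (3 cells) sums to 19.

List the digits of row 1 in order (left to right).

7 in 3 cells must be {1,2,4}.
The 12 across and the 7 down share only 4, so (1,1) = 4.
(1,2) = 12 − 4 = 8 completes the 12 across.
Nothing is forced directly, so branch on (2,1), whose candidates are 1 or 2. If (2,1) = 1: then (2,2) would have to be in {8} for the 9 across but in {2,4,5,6,7,9} for the 19 down — contradiction. So (2,1) = 2.
(2,2) = 9 − 2 = 7 completes the 9 across.
(3,1) = 7 − 6 = 1 completes the 7 down.
(3,2) = 5 − 1 = 4 completes the 5 across.

4 8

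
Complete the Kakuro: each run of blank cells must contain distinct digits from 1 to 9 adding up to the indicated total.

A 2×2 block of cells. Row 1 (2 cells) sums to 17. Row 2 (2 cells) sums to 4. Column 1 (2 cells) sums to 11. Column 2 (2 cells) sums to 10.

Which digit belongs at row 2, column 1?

17 in 2 cells must be {8,9}; 4 in 2 cells must be {1,3}.
The 4 across and the 11 down share only 3, so (2,1) = 3.
(2,2) = 4 − 3 = 1 completes the 4 across.
(1,1) = 11 − 3 = 8 completes the 11 down.
(1,2) = 17 − 8 = 9 completes the 17 across.

3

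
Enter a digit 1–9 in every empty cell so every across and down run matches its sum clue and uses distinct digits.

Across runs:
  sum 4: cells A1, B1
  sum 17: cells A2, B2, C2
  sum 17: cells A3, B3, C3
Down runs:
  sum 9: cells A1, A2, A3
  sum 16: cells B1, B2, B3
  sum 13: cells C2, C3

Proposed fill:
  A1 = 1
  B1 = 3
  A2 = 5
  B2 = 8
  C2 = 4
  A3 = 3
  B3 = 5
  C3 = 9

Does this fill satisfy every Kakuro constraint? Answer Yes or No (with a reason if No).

Across: 1+3=4; 5+8+4=17; 3+5+9=17. Down: 1+5+3=9; 3+8+5=16; 4+9=13. No digit repeats within any run.

Yes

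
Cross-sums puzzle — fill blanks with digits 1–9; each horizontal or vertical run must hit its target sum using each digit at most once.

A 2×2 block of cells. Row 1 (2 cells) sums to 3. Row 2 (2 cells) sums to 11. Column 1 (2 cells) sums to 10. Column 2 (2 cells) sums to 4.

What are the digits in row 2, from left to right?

3 in 2 cells must be {1,2}; 4 in 2 cells must be {1,3}.
The 3 across and the 4 down share only 1, so (1,2) = 1.
(2,2) = 4 − 1 = 3 completes the 4 down.
(1,1) = 3 − 1 = 2 completes the 3 across.
(2,1) = 11 − 3 = 8 completes the 11 across.

8 3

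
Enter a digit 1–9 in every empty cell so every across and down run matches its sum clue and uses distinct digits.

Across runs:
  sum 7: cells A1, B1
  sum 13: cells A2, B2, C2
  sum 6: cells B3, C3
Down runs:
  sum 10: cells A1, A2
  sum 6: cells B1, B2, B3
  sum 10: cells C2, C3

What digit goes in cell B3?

6 in 3 cells must be {1,2,3}.
Nothing is forced directly, so branch on B3, whose candidates are 1 or 2. If B3 = 1: then C3 would have to be in {5} for the 6 across but in {1,2,3,4,6,7,8,9} for the 10 down — contradiction. So B3 = 2.
C3 = 6 − 2 = 4 completes the 6 across.
C2 = 10 − 4 = 6 completes the 10 down.
B2 = 3: the only remaining digit allowed by both the 13 across and the 6 down.
B1 = 6 − 5 = 1 completes the 6 down.
A2 = 13 − 9 = 4 completes the 13 across.
A1 = 7 − 1 = 6 completes the 7 across.

2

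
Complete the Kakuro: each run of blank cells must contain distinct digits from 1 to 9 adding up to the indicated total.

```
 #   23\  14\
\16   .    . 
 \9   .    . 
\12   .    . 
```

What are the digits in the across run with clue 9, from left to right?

6 3

16 in 2 cells must be {7,9}; 23 in 3 cells must be {6,8,9}.
The 16 across and the 23 down share only 9, so R1C1 = 9.
R1C2 = 16 − 9 = 7 completes the 16 across.
Given what's placed, R3C1 must be 8 to fit the 12 across and 23 down.
R3C2 = 12 − 8 = 4 completes the 12 across.
R2C1 = 23 − 17 = 6 completes the 23 down.
R2C2 = 9 − 6 = 3 completes the 9 across.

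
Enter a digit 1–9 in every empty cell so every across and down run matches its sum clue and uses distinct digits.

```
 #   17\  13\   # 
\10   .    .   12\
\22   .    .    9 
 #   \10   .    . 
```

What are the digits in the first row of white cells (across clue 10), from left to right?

9 1

17 in 2 cells must be {8,9}.
Given what's placed, R2C1 must be 8 to fit the 22 across and 17 down.
R2C2 = 22 − 17 = 5 completes the 22 across.
R3C3 = 12 − 9 = 3 completes the 12 down.
R1C1 = 17 − 8 = 9 completes the 17 down.
R1C2 = 10 − 9 = 1 completes the 10 across.
R3C2 = 10 − 3 = 7 completes the 10 across.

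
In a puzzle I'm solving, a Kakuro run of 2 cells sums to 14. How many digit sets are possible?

2 distinct digits from 1–9 sum between 3 and 17.
Enumerating: {5,9}, {6,8}.

2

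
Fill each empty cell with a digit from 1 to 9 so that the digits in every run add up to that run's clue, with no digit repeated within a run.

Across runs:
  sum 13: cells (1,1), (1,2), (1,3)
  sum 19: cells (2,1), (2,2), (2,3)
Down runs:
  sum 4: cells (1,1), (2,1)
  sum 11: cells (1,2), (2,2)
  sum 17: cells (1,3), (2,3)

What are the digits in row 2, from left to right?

4 in 2 cells must be {1,3}; 17 in 2 cells must be {8,9}.
The 19 across and the 4 down share only 3, so (2,1) = 3.
Given what's placed, (2,3) must be 9 to fit the 19 across and 17 down.
(1,1) = 4 − 3 = 1 completes the 4 down.
(1,3) = 17 − 9 = 8 completes the 17 down.
(2,2) = 19 − 12 = 7 completes the 19 across.
(1,2) = 13 − 9 = 4 completes the 13 across.

3 7 9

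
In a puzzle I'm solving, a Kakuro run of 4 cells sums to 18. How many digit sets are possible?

11

4 distinct digits from 1–9 sum between 10 and 30.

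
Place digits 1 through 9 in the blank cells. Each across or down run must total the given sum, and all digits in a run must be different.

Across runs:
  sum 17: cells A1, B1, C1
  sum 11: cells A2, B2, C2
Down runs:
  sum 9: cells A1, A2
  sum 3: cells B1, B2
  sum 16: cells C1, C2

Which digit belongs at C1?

3 in 2 cells must be {1,2}; 16 in 2 cells must be {7,9}.
The 11 across and the 16 down share only 7, so C2 = 7.
C1 = 16 − 7 = 9 completes the 16 down.
Given what's placed, B2 must be 1 to fit the 11 across and 3 down.
B1 = 3 − 1 = 2 completes the 3 down.
A2 = 11 − 8 = 3 completes the 11 across.
A1 = 17 − 11 = 6 completes the 17 across.

9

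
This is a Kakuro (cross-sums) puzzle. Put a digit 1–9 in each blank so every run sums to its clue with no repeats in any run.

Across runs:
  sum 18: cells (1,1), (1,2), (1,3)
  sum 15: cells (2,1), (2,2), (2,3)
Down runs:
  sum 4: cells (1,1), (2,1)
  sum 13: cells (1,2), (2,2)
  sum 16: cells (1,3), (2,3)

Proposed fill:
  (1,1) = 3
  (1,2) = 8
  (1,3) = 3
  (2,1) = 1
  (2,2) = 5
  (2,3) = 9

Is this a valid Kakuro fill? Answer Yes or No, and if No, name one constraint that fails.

No — the across run (1,1)–(1,3) sums to 14, not 18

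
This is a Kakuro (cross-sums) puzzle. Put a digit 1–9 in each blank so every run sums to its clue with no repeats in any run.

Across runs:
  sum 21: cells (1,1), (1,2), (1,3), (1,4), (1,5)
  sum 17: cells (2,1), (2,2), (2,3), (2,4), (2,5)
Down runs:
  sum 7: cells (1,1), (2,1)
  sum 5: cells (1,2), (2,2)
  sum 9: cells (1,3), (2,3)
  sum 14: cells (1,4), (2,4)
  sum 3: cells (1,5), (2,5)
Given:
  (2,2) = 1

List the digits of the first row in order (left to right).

2 4 6 8 1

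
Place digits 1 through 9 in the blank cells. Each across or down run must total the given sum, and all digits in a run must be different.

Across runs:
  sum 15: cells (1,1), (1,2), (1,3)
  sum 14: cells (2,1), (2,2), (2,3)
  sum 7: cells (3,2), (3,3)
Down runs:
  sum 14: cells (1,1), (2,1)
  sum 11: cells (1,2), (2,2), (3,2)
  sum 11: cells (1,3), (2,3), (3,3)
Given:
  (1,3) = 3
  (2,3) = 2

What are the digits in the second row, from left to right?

9 3 2

(3,3) = 11 − 5 = 6 completes the 11 down.
(3,2) = 7 − 6 = 1 completes the 7 across.
No cell is forced outright now. (1,1) can only be 5 or 8 (the digits allowed by both its 15 across and its 14 down). If (1,1) = 8: that forces (1,2) = 4, after which (2,1) would have to be in {3,4,5,7,8,9} for the 14 across but in {6} for the 14 down — contradiction. So (1,1) = 5.
(1,2) = 15 − 8 = 7 completes the 15 across.
(2,1) = 14 − 5 = 9 completes the 14 down.
(2,2) = 14 − 11 = 3 completes the 14 across.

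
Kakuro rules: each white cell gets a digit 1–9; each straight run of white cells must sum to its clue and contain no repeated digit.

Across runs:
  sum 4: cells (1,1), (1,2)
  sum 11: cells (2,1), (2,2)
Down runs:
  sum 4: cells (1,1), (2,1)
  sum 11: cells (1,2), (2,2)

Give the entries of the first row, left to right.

1 3

4 in 2 cells must be {1,3}.
The 4 across and the 11 down share only 3, so (1,2) = 3.
The 11 across and the 4 down share only 3, so (2,1) = 3.
(2,2) = 11 − 3 = 8 completes the 11 across.
(1,1) = 4 − 3 = 1 completes the 4 across.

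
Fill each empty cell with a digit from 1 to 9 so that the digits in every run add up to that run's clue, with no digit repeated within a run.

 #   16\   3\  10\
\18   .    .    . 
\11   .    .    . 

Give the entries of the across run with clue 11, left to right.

7 1 3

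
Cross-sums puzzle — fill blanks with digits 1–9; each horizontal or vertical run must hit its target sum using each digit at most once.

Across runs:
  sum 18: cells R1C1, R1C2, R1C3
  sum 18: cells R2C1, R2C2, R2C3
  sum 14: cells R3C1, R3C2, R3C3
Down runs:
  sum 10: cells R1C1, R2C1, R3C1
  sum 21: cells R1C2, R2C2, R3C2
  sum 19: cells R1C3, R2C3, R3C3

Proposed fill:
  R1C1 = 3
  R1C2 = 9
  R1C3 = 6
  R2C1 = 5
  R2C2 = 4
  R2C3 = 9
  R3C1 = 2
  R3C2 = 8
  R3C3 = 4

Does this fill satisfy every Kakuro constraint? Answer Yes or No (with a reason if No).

Across: 3+9+6=18; 5+4+9=18; 2+8+4=14. Down: 3+5+2=10; 9+4+8=21; 6+9+4=19. No digit repeats within any run.

Yes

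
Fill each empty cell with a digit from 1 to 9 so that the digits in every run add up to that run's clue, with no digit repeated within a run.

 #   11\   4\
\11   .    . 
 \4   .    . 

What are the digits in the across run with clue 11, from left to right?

4 in 2 cells must be {1,3}.
The 11 across and the 4 down share only 3, so R1C2 = 3.
The 4 across and the 11 down share only 3, so R2C1 = 3.
R2C2 = 4 − 3 = 1 completes the 4 across.
R1C1 = 11 − 3 = 8 completes the 11 across.

8, 3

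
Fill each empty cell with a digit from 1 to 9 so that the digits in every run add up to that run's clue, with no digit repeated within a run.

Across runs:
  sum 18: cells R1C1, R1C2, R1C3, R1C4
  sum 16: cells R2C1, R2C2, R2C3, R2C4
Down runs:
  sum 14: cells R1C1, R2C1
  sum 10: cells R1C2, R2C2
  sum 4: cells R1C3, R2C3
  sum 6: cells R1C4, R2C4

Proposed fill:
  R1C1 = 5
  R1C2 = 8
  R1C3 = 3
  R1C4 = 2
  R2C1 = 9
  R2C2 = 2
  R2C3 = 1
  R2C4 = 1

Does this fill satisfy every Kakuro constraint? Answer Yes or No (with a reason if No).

No — the down run R1C4–R2C4 sums to 3, not 6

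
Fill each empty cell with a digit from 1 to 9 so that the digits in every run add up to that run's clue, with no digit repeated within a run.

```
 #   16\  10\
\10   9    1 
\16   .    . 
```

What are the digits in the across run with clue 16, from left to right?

7 9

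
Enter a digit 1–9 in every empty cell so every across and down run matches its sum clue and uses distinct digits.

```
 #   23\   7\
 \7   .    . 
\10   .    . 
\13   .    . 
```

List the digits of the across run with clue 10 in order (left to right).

23 in 3 cells must be {6,8,9}; 7 in 3 cells must be {1,2,4}.
The 7 across and the 23 down share only 6, so R1C1 = 6.
R1C2 = 7 − 6 = 1 completes the 7 across.
Given what's placed, R3C2 must be 4 to fit the 13 across and 7 down.
R2C2 = 7 − 5 = 2 completes the 7 down.
R3C1 = 13 − 4 = 9 completes the 13 across.
R2C1 = 10 − 2 = 8 completes the 10 across.

8 2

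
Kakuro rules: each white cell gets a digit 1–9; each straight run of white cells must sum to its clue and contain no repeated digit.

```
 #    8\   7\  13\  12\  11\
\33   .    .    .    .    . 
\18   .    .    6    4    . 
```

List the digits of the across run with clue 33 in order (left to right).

3 6 7 8 9

R1C3 = 13 − 6 = 7 completes the 13 down.
R1C4 = 12 − 4 = 8 completes the 12 down.
Nothing is forced directly, so branch on R2C5, whose candidates are 2 or 5. If R2C5 = 5: that forces R1C5 = 6, R1C1 = 3, after which R1C2 would have to be in {9} for the 33 across but in {1,2,3,4,5,6} for the 7 down — contradiction. So R2C5 = 2.
R1C5 = 11 − 2 = 9 completes the 11 down.
No cell is forced outright now. R2C1 can only be 1 or 5 (the digits allowed by both its 18 across and its 8 down). If R2C1 = 1: then R1C1 would have to be in {3,4,5,6} for the 33 across but in {7} for the 8 down — contradiction. So R2C1 = 5.
R1C1 = 8 − 5 = 3 completes the 8 down.
R1C2 = 33 − 27 = 6 completes the 33 across.
R2C2 = 18 − 17 = 1 completes the 18 across.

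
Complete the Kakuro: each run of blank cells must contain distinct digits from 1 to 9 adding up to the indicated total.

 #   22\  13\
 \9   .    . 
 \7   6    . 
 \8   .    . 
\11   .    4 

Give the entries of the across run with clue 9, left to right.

4 5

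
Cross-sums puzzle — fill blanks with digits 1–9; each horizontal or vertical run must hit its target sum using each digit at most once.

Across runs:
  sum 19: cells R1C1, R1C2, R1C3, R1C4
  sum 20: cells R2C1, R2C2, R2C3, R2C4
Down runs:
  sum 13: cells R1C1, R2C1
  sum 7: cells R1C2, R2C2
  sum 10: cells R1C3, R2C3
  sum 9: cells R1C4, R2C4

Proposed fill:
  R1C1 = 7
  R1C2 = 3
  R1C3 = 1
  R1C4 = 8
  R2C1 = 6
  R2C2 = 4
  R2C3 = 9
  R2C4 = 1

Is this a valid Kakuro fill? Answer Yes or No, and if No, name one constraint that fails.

Across: 7+3+1+8=19; 6+4+9+1=20. Down: 7+6=13; 3+4=7; 1+9=10; 8+1=9. No digit repeats within any run.

Yes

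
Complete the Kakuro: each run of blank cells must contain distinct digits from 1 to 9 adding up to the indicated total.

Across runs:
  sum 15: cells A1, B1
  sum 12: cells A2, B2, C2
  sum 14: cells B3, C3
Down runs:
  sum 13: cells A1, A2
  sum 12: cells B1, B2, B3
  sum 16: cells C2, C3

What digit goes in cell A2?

4

16 in 2 cells must be {7,9}.
The 14 across and the 16 down share only 9, so C3 = 9.
C2 = 16 − 9 = 7 completes the 16 down.
B3 = 14 − 9 = 5 completes the 14 across.
B1 = 6: the only remaining digit allowed by both the 15 across and the 12 down.
A2 = 4: the only remaining digit allowed by both the 12 across and the 13 down.
B2 = 12 − 11 = 1 completes the 12 across.
A1 = 15 − 6 = 9 completes the 15 across.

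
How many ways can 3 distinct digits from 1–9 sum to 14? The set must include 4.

3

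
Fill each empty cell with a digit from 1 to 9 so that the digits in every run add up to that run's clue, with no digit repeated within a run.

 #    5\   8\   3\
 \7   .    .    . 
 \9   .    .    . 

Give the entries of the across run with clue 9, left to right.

1, 6, 2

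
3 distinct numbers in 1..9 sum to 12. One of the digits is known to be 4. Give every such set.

{1,4,7}; {2,4,6}; {3,4,5}

3 distinct digits from 1–9 sum between 6 and 24.
Keeping only sets containing 4.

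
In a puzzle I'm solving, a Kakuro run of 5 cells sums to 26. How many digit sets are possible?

11

5 distinct digits from 1–9 sum between 15 and 35.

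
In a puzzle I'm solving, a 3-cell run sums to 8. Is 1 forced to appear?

Yes

Every partition of 8 into 3 distinct digits includes 1: {1,2,5}, {1,3,4}.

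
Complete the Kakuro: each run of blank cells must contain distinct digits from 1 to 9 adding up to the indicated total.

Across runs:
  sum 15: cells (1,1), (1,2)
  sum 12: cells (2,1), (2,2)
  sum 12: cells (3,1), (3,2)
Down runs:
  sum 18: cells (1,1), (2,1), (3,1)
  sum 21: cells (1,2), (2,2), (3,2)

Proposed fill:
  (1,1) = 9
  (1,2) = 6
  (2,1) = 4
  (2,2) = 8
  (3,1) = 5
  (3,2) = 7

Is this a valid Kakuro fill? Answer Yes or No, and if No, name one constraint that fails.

Across: 9+6=15; 4+8=12; 5+7=12. Down: 9+4+5=18; 6+8+7=21. No digit repeats within any run.

Yes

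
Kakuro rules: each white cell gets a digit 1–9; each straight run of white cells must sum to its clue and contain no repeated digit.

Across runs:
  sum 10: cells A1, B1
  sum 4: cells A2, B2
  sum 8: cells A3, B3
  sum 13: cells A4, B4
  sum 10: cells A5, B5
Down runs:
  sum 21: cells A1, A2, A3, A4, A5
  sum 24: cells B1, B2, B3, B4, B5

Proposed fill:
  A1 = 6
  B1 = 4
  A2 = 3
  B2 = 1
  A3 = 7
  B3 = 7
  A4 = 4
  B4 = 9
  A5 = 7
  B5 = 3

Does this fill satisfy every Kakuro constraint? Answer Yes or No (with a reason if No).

No — the down run A1–A5 sums to 27, not 21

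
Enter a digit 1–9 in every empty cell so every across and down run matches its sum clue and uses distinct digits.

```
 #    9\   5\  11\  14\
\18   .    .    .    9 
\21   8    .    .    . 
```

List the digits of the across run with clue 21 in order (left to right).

R1C1 = 9 − 8 = 1 completes the 9 down.
R2C4 = 14 − 9 = 5 completes the 14 down.
No cell is forced outright now. R2C2 can only be 1 or 2 (the digits allowed by both its 21 across and its 5 down). If R2C2 = 1: then R1C2 would have to be in {2,3,5,6} for the 18 across but in {4} for the 5 down — contradiction. So R2C2 = 2.
R1C2 = 5 − 2 = 3 completes the 5 down.
R1C3 = 18 − 13 = 5 completes the 18 across.
R2C3 = 21 − 15 = 6 completes the 21 across.

8 2 6 5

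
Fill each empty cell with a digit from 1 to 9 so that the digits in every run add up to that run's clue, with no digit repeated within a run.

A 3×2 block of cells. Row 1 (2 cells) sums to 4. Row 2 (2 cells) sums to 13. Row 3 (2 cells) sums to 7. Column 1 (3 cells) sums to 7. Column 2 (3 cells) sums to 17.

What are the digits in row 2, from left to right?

4, 9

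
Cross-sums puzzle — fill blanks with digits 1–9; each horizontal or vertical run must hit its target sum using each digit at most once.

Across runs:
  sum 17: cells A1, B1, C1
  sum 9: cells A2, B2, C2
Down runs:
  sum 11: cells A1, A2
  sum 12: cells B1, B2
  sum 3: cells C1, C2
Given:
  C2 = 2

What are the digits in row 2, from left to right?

4 3 2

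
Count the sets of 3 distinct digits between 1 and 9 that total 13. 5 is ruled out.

3 distinct digits from 1–9 sum between 6 and 24.
Dropping sets that contain 5.
Enumerating: {1,3,9}, {1,4,8}, {2,3,8}, {2,4,7}, {3,4,6}.

5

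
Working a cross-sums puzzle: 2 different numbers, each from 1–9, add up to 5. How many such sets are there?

2

2 distinct digits from 1–9 sum between 3 and 17.
Enumerating: {1,4}, {2,3}.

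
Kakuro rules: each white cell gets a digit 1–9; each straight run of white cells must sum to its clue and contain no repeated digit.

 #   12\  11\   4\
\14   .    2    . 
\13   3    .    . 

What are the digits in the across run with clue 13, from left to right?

4 in 2 cells must be {1,3}.
R1C1 = 12 − 3 = 9 completes the 12 down.
R1C3 = 14 − 11 = 3 completes the 14 across.
R2C2 = 11 − 2 = 9 completes the 11 down.
R2C3 = 13 − 12 = 1 completes the 13 across.

3 9 1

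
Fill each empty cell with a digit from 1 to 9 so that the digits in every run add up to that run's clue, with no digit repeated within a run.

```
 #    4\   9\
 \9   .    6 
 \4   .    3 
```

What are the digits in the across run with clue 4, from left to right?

4 in 2 cells must be {1,3}.
R1C1 = 9 − 6 = 3 completes the 9 across.
R2C1 = 4 − 3 = 1 completes the 4 across.

1 3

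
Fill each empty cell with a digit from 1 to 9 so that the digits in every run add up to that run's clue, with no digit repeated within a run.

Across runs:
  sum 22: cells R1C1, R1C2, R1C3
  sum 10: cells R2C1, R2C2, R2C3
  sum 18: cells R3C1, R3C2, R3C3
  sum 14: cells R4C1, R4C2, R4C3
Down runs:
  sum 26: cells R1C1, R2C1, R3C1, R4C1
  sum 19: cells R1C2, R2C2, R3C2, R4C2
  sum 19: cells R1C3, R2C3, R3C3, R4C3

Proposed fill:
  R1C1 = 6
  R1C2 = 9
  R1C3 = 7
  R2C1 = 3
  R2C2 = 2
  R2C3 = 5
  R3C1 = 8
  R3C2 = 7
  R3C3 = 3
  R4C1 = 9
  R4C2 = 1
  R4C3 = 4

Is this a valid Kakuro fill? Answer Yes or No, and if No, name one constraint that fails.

Yes

Across: 6+9+7=22; 3+2+5=10; 8+7+3=18; 9+1+4=14. Down: 6+3+8+9=26; 9+2+7+1=19; 7+5+3+4=19. No digit repeats within any run.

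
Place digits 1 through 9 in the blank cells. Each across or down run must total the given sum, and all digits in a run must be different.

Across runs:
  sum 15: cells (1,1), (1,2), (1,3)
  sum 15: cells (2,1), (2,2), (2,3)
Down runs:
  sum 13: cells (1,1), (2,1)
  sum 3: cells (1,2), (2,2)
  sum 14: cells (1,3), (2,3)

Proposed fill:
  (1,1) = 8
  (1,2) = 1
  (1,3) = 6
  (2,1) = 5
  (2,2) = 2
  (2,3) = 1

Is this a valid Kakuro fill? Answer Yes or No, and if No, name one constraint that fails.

No — the across run (2,1)–(2,3) sums to 8, not 15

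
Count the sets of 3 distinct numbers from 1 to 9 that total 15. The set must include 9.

2

3 distinct digits from 1–9 sum between 6 and 24.
Keeping only sets containing 9.
Enumerating: {1,5,9}, {2,4,9}.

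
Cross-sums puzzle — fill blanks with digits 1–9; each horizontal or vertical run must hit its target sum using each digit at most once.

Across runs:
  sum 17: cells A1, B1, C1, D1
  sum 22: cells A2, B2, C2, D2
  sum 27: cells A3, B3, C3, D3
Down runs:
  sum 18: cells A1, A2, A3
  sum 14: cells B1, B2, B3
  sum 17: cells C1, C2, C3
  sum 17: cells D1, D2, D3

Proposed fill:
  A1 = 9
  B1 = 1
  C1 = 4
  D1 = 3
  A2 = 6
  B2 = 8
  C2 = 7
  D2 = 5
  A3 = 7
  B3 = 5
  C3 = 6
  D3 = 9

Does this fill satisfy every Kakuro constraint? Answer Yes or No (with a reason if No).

No — the across run A2–D2 sums to 26, not 22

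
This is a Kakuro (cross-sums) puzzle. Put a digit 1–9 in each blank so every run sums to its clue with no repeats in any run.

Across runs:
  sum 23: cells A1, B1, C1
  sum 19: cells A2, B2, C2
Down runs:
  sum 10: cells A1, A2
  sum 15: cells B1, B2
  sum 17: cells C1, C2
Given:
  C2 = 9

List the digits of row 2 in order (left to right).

23 in 3 cells must be {6,8,9}; 17 in 2 cells must be {8,9}.
C1 = 17 − 9 = 8 completes the 17 down.
No cell is forced outright now. A1 can only be 6 or 9 (the digits allowed by both its 23 across and its 10 down). If A1 = 9: that forces B1 = 6, after which A2 would have to be in {2,3,4,6,7,8} for the 19 across but in {1} for the 10 down — contradiction. So A1 = 6.
B1 = 23 − 14 = 9 completes the 23 across.
A2 = 10 − 6 = 4 completes the 10 down.
B2 = 19 − 13 = 6 completes the 19 across.

4 6 9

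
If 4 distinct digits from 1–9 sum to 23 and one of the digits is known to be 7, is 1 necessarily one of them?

No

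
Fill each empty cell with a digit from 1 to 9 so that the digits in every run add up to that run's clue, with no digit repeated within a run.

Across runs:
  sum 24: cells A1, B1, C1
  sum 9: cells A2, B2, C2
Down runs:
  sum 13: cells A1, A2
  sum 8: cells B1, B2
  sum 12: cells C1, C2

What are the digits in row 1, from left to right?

24 in 3 cells must be {7,8,9}.
The 24 across and the 8 down share only 7, so B1 = 7.
B2 = 8 − 7 = 1 completes the 8 down.
Nothing is forced directly, so branch on A2, whose candidates are 5 or 6. If A2 = 6: then A1 would have to be in {8,9} for the 24 across but in {7} for the 13 down — contradiction. So A2 = 5.
A1 = 13 − 5 = 8 completes the 13 down.
C1 = 24 − 15 = 9 completes the 24 across.
C2 = 9 − 6 = 3 completes the 9 across.

8 7 9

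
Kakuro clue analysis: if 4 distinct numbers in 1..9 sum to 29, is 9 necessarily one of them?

The only way to make 29 from 4 distinct digits is {5,7,8,9}, which contains 9.

Yes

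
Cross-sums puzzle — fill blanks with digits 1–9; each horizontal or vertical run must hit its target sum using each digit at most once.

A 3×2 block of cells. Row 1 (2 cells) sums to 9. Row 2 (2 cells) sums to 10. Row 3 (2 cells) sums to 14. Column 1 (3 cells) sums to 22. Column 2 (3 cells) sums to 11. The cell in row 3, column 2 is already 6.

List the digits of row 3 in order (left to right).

8 6

(3,1) = 14 − 6 = 8 completes the 14 across.
Given what's placed, (1,1) must be 5 to fit the 9 across and 22 down.
(1,2) = 9 − 5 = 4 completes the 9 across.
(2,1) = 22 − 13 = 9 completes the 22 down.
(2,2) = 10 − 9 = 1 completes the 10 across.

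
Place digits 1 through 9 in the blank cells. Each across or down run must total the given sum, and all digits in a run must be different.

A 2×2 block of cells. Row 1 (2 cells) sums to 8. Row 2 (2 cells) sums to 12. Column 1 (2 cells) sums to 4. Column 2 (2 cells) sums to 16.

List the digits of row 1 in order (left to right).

4 in 2 cells must be {1,3}; 16 in 2 cells must be {7,9}.
The 8 across and the 16 down share only 7, so (1,2) = 7.
The 12 across and the 4 down share only 3, so (2,1) = 3.
(2,2) = 12 − 3 = 9 completes the 12 across.
(1,1) = 8 − 7 = 1 completes the 8 across.

1, 7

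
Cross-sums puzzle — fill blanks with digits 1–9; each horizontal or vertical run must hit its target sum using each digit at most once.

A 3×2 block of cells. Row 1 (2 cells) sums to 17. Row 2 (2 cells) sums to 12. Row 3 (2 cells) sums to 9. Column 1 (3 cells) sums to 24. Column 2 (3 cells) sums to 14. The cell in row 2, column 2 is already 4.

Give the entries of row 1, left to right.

17 in 2 cells must be {8,9}; 24 in 3 cells must be {7,8,9}.
(2,1) = 12 − 4 = 8 completes the 12 across.
Given what's placed, (3,1) must be 7 to fit the 9 across and 24 down.
(3,2) = 9 − 7 = 2 completes the 9 across.
(1,1) = 24 − 15 = 9 completes the 24 down.
(1,2) = 17 − 9 = 8 completes the 17 across.

9 8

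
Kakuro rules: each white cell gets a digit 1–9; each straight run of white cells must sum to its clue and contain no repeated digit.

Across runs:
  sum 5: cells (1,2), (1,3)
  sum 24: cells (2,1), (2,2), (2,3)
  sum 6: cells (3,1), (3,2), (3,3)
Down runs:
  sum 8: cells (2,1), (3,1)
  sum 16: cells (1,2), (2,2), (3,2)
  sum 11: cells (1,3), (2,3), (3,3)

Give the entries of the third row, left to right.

24 in 3 cells must be {7,8,9}; 6 in 3 cells must be {1,2,3}.
Only 7 fits (2,1) under both its across sum 24 and down sum 8.
Given what's placed, (2,3) must be 8 to fit the 24 across and 11 down.
(3,1) = 8 − 7 = 1 completes the 8 down.
(3,3) = 2: the only remaining digit allowed by both the 6 across and the 11 down.
(1,3) = 11 − 10 = 1 completes the 11 down.
(2,2) = 24 − 15 = 9 completes the 24 across.
(3,2) = 6 − 3 = 3 completes the 6 across.

1, 3, 2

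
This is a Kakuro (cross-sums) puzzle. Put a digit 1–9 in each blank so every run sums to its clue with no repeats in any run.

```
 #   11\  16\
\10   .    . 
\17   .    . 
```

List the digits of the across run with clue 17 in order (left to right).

8 9

17 in 2 cells must be {8,9}; 16 in 2 cells must be {7,9}.
The 17 across and the 16 down share only 9, so R2C2 = 9.
R1C2 = 16 − 9 = 7 completes the 16 down.
R2C1 = 17 − 9 = 8 completes the 17 across.
R1C1 = 10 − 7 = 3 completes the 10 across.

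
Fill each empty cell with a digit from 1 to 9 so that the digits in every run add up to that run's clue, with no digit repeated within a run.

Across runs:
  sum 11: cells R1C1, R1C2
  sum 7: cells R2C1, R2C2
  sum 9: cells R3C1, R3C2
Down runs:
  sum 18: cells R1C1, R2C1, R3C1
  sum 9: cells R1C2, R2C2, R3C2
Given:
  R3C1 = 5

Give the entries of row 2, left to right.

R3C2 = 9 − 5 = 4 completes the 9 across.
Nothing is forced directly, so branch on R1C2, whose candidates are 2 or 3. If R1C2 = 3: then R1C1 would have to be in {8} for the 11 across but in {4,6,7,9} for the 18 down — contradiction. So R1C2 = 2.
R1C1 = 11 − 2 = 9 completes the 11 across.
R2C1 = 18 − 14 = 4 completes the 18 down.
R2C2 = 7 − 4 = 3 completes the 7 across.

4, 3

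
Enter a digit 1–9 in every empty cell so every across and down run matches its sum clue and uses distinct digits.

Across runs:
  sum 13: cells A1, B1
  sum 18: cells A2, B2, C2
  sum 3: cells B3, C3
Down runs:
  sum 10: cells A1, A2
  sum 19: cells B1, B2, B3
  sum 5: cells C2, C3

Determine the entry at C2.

4

3 in 2 cells must be {1,2}.
The 3 across and the 19 down share only 2, so B3 = 2.
C3 = 3 − 2 = 1 completes the 3 across.
C2 = 5 − 1 = 4 completes the 5 down.
No cell is forced outright now. B1 can only be 8 or 9 (the digits allowed by both its 13 across and its 19 down). If B1 = 8: then A1 would have to be in {5} for the 13 across but in {1,2,3,4,6,7,8,9} for the 10 down — contradiction. So B1 = 9.
A1 = 13 − 9 = 4 completes the 13 across.
A2 = 10 − 4 = 6 completes the 10 down.
B2 = 18 − 10 = 8 completes the 18 across.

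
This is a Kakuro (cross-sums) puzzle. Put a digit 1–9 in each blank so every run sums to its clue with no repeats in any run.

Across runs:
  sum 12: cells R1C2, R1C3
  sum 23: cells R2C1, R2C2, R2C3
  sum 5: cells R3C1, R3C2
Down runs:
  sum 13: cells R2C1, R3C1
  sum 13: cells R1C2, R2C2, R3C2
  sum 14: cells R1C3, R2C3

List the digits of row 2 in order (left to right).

9, 8, 6

23 in 3 cells must be {6,8,9}.
The 5 across and the 13 down share only 4, so R3C1 = 4.
R3C2 = 5 − 4 = 1 completes the 5 across.
R2C1 = 13 − 4 = 9 completes the 13 down.
R2C2 = 8: the only remaining digit allowed by both the 23 across and the 13 down.
R2C3 = 23 − 17 = 6 completes the 23 across.
R1C2 = 13 − 9 = 4 completes the 13 down.
R1C3 = 12 − 4 = 8 completes the 12 across.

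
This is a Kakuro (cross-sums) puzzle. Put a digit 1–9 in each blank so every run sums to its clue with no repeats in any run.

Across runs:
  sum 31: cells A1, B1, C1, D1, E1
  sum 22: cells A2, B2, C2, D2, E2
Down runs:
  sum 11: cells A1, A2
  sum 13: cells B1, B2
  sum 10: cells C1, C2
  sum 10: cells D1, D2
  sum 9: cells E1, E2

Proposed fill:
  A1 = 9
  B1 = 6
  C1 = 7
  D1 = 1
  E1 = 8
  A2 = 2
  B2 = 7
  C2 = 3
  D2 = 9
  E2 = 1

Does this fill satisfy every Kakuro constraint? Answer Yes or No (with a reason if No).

Yes

Across: 9+6+7+1+8=31; 2+7+3+9+1=22. Down: 9+2=11; 6+7=13; 7+3=10; 1+9=10; 8+1=9. No digit repeats within any run.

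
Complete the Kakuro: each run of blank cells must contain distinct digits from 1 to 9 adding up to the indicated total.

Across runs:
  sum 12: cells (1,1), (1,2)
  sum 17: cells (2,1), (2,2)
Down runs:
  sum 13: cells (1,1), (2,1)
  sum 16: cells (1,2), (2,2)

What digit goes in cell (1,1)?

17 in 2 cells must be {8,9}; 16 in 2 cells must be {7,9}.
The 17 across and the 16 down share only 9, so (2,2) = 9.
(1,2) = 16 − 9 = 7 completes the 16 down.
(2,1) = 17 − 9 = 8 completes the 17 across.
(1,1) = 12 − 7 = 5 completes the 12 across.

5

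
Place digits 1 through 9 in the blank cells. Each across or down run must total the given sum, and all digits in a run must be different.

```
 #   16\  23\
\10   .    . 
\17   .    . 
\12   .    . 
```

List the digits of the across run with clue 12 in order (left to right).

3 9

17 in 2 cells must be {8,9}; 23 in 3 cells must be {6,8,9}.
Nothing is forced directly, so branch on R2C1, whose candidates are 8 or 9. If R2C1 = 8: that forces R2C2 = 9, R3C2 = 8, R1C2 = 6, after which R3C1 would have to be in {4} for the 12 across but in {1,2,3,5,6,7} for the 16 down — contradiction. So R2C1 = 9.
R2C2 = 17 − 9 = 8 completes the 17 across.
Given what's placed, R3C2 must be 9 to fit the 12 across and 23 down.
R1C2 = 23 − 17 = 6 completes the 23 down.
R3C1 = 12 − 9 = 3 completes the 12 across.
R1C1 = 10 − 6 = 4 completes the 10 across.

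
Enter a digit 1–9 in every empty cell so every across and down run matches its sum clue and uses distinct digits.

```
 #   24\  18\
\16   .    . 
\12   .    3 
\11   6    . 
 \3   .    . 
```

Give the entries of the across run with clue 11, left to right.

16 in 2 cells must be {7,9}; 3 in 2 cells must be {1,2}.
R2C1 = 12 − 3 = 9 completes the 12 across.
R3C2 = 11 − 6 = 5 completes the 11 across.
Given what's placed, R1C1 must be 7 to fit the 16 across and 24 down.
R1C2 = 16 − 7 = 9 completes the 16 across.
R4C1 = 24 − 22 = 2 completes the 24 down.
R4C2 = 3 − 2 = 1 completes the 3 across.

6 5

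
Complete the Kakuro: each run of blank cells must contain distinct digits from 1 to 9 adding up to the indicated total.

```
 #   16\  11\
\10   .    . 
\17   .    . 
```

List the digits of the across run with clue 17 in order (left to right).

9 8

17 in 2 cells must be {8,9}; 16 in 2 cells must be {7,9}.
The 17 across and the 16 down share only 9, so R2C1 = 9.
R2C2 = 17 − 9 = 8 completes the 17 across.
R1C1 = 16 − 9 = 7 completes the 16 down.
R1C2 = 10 − 7 = 3 completes the 10 across.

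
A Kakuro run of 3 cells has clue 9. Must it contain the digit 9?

No

Counterexample: {1,2,6} sums to 9 without using 9.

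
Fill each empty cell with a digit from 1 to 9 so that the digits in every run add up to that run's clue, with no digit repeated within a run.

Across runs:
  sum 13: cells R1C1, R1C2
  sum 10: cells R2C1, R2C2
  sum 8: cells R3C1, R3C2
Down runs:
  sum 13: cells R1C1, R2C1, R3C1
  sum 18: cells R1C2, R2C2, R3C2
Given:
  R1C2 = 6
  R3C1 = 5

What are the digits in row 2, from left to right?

R1C1 = 13 − 6 = 7 completes the 13 across.
R2C1 = 13 − 12 = 1 completes the 13 down.
R2C2 = 10 − 1 = 9 completes the 10 across.
R3C2 = 8 − 5 = 3 completes the 8 across.

1 9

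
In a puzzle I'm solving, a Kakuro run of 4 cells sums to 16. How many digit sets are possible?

4 distinct digits from 1–9 sum between 10 and 30.

8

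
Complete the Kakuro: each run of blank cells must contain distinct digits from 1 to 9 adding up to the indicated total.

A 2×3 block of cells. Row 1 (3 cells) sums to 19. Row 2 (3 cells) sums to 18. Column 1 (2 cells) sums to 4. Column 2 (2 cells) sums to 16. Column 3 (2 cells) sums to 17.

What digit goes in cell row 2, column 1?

1

4 in 2 cells must be {1,3}; 16 in 2 cells must be {7,9}; 17 in 2 cells must be {8,9}.
The 19 across and the 4 down share only 3, so (1,1) = 3.
Given what's placed, (1,3) must be 9 to fit the 19 across and 17 down.
(2,1) = 4 − 3 = 1 completes the 4 down.
(2,2) = 9: the only remaining digit allowed by both the 18 across and the 16 down.
(2,3) = 18 − 10 = 8 completes the 18 across.
(1,2) = 19 − 12 = 7 completes the 19 across.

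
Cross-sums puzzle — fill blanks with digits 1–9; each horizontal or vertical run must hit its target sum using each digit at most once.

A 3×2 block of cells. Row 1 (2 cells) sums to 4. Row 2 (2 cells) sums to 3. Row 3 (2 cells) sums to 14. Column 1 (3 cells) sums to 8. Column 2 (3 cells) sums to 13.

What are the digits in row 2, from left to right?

2 1

4 in 2 cells must be {1,3}; 3 in 2 cells must be {1,2}.
The 14 across and the 8 down share only 5, so (3,1) = 5.
(3,2) = 14 − 5 = 9 completes the 14 across.
Given what's placed, (1,1) must be 1 to fit the 4 across and 8 down.
(1,2) = 4 − 1 = 3 completes the 4 across.
(2,1) = 8 − 6 = 2 completes the 8 down.
(2,2) = 3 − 2 = 1 completes the 3 across.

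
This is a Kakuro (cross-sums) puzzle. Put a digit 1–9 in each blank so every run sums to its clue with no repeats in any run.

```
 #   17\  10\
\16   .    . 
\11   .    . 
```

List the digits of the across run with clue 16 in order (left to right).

9 7

16 in 2 cells must be {7,9}; 17 in 2 cells must be {8,9}.
The 16 across and the 17 down share only 9, so R1C1 = 9.
R1C2 = 16 − 9 = 7 completes the 16 across.
R2C1 = 17 − 9 = 8 completes the 17 down.
R2C2 = 11 − 8 = 3 completes the 11 across.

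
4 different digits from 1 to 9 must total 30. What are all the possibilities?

{6,7,8,9}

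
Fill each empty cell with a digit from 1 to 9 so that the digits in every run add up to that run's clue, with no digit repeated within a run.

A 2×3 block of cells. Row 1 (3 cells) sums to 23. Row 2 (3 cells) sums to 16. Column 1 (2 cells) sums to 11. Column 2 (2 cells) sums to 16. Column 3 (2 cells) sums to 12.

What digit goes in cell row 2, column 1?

5

23 in 3 cells must be {6,8,9}; 16 in 2 cells must be {7,9}.
The 23 across and the 16 down share only 9, so (1,2) = 9.
Given what's placed, (1,3) must be 8 to fit the 23 across and 12 down.
(2,2) = 16 − 9 = 7 completes the 16 down.
(2,3) = 12 − 8 = 4 completes the 12 down.
(1,1) = 23 − 17 = 6 completes the 23 across.
(2,1) = 16 − 11 = 5 completes the 16 across.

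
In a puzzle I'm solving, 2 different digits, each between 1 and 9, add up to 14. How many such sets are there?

2

2 distinct digits from 1–9 sum between 3 and 17.
Enumerating: {5,9}, {6,8}.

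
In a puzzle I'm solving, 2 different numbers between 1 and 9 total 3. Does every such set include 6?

No

The only way to make 3 from 2 distinct digits is {1,2}, which does not contain 6.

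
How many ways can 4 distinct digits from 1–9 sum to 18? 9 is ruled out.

4 distinct digits from 1–9 sum between 10 and 30.
Dropping sets that contain 9.

8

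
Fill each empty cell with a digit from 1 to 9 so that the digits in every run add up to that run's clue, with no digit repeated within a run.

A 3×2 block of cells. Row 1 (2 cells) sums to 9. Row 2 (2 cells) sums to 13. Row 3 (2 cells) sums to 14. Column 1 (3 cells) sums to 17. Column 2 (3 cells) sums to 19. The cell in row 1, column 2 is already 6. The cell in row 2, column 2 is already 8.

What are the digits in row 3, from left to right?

(1,1) = 9 − 6 = 3 completes the 9 across.
(2,1) = 13 − 8 = 5 completes the 13 across.
(3,1) = 17 − 8 = 9 completes the 17 down.
(3,2) = 14 − 9 = 5 completes the 14 across.

9 5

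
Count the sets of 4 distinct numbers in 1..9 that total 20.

12

4 distinct digits from 1–9 sum between 10 and 30.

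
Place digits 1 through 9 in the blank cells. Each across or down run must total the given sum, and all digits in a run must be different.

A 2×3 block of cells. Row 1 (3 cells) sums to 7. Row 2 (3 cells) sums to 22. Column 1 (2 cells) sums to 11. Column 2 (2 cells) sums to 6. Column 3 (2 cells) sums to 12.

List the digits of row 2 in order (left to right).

7 in 3 cells must be {1,2,4}.
The 7 across and the 12 down share only 4, so (1,3) = 4.
The 22 across and the 6 down share only 5, so (2,2) = 5.
(2,3) = 12 − 4 = 8 completes the 12 down.
(1,1) = 2: the only remaining digit allowed by both the 7 across and the 11 down.
(1,2) = 7 − 6 = 1 completes the 7 across.
(2,1) = 22 − 13 = 9 completes the 22 across.

9, 5, 8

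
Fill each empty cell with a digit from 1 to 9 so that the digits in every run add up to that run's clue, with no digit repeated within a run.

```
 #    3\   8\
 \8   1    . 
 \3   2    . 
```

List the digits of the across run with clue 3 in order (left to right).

3 in 2 cells must be {1,2}.
R1C2 = 8 − 1 = 7 completes the 8 across.
R2C2 = 3 − 2 = 1 completes the 3 across.

2, 1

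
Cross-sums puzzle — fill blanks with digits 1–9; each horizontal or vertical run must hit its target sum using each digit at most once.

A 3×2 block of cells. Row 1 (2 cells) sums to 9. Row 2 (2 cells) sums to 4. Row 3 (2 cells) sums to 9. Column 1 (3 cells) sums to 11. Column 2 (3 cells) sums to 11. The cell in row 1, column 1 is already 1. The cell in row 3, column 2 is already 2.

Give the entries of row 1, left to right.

1 8

4 in 2 cells must be {1,3}.
(1,2) = 9 − 1 = 8 completes the 9 across.
Given what's placed, (2,1) must be 3 to fit the 4 across and 11 down.
(2,2) = 4 − 3 = 1 completes the 4 across.
(3,1) = 9 − 2 = 7 completes the 9 across.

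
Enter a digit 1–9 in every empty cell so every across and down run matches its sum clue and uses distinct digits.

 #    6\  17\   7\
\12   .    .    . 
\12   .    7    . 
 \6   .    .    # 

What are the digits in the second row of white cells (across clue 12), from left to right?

6 in 3 cells must be {1,2,3}.
Nothing is forced directly, so branch on R3C1, whose candidates are 1 or 2. If R3C1 = 1: then R3C2 would have to be in {5} for the 6 across but in {1,2,4,6,8,9} for the 17 down — contradiction. So R3C1 = 2.
R3C2 = 6 − 2 = 4 completes the 6 across.
R1C2 = 17 − 11 = 6 completes the 17 down.
Given what's placed, R1C1 must be 1 to fit the 12 across and 6 down.
R1C3 = 12 − 7 = 5 completes the 12 across.
R2C1 = 6 − 3 = 3 completes the 6 down.
R2C3 = 12 − 10 = 2 completes the 12 across.

3 7 2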